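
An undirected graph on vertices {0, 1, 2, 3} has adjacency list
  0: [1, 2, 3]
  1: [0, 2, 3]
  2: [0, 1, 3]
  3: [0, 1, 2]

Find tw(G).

3

A width-3 tree decomposition is:
Bags: B1 = {0, 1, 2, 3}
Tree: (single bag)
A single bag containing all 4 vertices is trivially a valid decomposition of width 3. For the lower bound, the 4 vertices {0, 1, 2, 3} are pairwise adjacent, and any tree decomposition puts a clique entirely inside one bag — forcing width ≥ 3. Combining the bounds, tw(G) = 3.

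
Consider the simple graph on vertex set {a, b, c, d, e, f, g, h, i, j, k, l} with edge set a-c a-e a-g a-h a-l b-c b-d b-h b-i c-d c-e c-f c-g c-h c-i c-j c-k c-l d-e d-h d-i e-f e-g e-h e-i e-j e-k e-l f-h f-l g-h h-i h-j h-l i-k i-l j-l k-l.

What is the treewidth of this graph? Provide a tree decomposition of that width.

Every bag has size at most 5, so the width is 5 − 1 = 4 and tw(G) ≤ 4. On the other hand G contains the 5-clique {c, d, e, h, i}. A clique must lie in a single bag of any decomposition, so no decomposition can have width below 4. Combining the bounds, tw(G) = 4.

Treewidth 4.
One such decomposition:
Bags: B1 = {c, e, i, k, l}  B2 = {c, e, h, i, l}  B3 = {c, d, e, h, i}  B4 = {a, c, e, h, l}  B5 = {c, e, f, h, l}  B6 = {b, c, d, h, i}  B7 = {a, c, e, g, h}  B8 = {c, e, h, j, l}
Tree: B1–B2, B2–B3, B2–B4, B4–B5, B3–B6, B4–B7, B4–B8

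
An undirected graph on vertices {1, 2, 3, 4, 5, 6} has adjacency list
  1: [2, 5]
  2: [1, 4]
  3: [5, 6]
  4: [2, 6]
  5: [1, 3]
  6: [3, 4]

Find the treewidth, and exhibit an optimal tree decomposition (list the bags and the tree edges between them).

Treewidth 2.
One optimal decomposition is:
Bags: B1 = {2, 4, 6}  B2 = {1, 2, 6}  B3 = {1, 5, 6}  B4 = {3, 5, 6}
Tree: B1–B2, B2–B3, B3–B4

Each bag holds 3 vertices, so the decomposition has width 2, which upper-bounds the treewidth. For the lower bound, G contains the cycle 6–4–2–1–5–3–6, so G is not a forest; only forests have treewidth ≤ 1, hence tw(G) ≥ 2. Hence tw(G) = 2 exactly.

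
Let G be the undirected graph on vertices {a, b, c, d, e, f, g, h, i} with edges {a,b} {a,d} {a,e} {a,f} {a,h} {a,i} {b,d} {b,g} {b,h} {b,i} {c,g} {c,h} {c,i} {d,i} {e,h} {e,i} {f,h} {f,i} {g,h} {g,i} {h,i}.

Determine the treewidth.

3

A width-3 tree decomposition is:
Bags: B1 = {a, b, d, i}  B2 = {a, b, h, i}  B3 = {b, g, h, i}  B4 = {a, f, h, i}  B5 = {c, g, h, i}  B6 = {a, e, h, i}
Tree: B1–B2, B2–B3, B2–B4, B3–B5, B2–B6
Every bag has size at most 4, so the width is 4 − 1 = 3 and tw(G) ≤ 3. For the lower bound, the 4 vertices {a, b, d, i} are pairwise adjacent, and any tree decomposition puts a clique entirely inside one bag — forcing width ≥ 3. Hence tw(G) = 3 exactly.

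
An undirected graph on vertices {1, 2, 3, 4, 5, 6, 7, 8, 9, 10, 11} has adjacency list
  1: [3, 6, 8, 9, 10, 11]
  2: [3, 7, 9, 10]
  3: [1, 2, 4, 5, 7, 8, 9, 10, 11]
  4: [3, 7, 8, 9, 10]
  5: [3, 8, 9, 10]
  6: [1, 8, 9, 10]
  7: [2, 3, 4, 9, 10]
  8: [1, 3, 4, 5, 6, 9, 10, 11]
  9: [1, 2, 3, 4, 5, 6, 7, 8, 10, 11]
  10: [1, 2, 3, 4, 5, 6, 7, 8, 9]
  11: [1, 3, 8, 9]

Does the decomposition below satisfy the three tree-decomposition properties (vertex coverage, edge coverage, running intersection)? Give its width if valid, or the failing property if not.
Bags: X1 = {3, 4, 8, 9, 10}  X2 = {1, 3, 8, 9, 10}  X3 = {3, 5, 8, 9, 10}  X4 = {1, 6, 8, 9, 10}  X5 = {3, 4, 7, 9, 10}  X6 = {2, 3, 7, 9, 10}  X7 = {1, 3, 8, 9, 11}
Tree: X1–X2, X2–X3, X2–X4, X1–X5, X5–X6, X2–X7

Vertex coverage: the bags together contain {1, 2, 3, 4, 5, 6, 7, 8, 9, 10, 11}, the full vertex set. Edge coverage: each edge of G has both endpoints in at least one bag. Running intersection: for every vertex, the bags containing it form a connected subtree. All three properties hold, so this is a valid tree decomposition of width max|bag| − 1 = 4, and hence tw(G) ≤ 4.

Yes; width 4.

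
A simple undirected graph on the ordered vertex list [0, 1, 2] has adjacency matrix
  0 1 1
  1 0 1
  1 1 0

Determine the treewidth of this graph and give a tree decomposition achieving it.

Treewidth 2.
One such decomposition:
Bags: B1 = {0, 1, 2}
Tree: (single bag)

A single bag containing all 3 vertices is trivially a valid decomposition of width 2. Conversely, {0, 1, 2} is a clique of size 3, and the vertices of any clique must share a bag in every tree decomposition; so some bag has ≥ 3 vertices and tw(G) ≥ 2. The upper and lower bounds meet at 2, so that is the treewidth.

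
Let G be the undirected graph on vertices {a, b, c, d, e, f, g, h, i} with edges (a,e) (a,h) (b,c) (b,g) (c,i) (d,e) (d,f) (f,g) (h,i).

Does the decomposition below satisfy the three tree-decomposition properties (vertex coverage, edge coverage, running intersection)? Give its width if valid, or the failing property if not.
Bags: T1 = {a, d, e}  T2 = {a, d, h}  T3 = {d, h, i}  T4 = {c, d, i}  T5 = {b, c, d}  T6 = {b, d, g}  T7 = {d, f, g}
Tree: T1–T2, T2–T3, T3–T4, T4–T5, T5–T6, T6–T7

Every vertex of G appears in some bag (union = {a, b, c, d, e, f, g, h, i}); every edge is covered by a bag; and for each vertex v the set of bags containing v is connected in the bag tree. The decomposition is therefore valid. The largest bag has 3 vertices, so the width is 2.

Yes; width 2.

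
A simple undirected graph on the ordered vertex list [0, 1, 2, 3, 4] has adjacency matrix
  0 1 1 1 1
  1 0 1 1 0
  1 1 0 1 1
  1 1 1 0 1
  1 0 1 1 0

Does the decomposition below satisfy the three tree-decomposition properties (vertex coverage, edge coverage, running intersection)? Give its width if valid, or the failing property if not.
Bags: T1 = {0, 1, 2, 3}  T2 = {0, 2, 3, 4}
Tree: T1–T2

Checking the three conditions: (i) the bags cover all of {0, 1, 2, 3, 4}; (ii) for each edge, some bag contains both endpoints; (iii) the bags containing any fixed vertex form a subtree. All hold, so the decomposition is valid with width 4 − 1 = 3.

Yes; width 3.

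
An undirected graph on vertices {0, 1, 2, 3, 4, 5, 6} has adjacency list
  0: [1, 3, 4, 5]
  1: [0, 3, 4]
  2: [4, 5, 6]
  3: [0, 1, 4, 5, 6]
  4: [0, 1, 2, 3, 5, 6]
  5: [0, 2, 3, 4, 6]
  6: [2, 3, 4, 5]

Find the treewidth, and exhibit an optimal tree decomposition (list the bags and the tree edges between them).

Each bag holds 4 vertices, so the decomposition has width 3, which upper-bounds the treewidth. On the other hand G contains the 4-clique {2, 4, 5, 6}. A clique must lie in a single bag of any decomposition, so no decomposition can have width below 3. Therefore the treewidth is 3.

Treewidth 3.
One optimal decomposition is:
Bags: B1 = {3, 4, 5, 6}  B2 = {0, 3, 4, 5}  B3 = {0, 1, 3, 4}  B4 = {2, 4, 5, 6}
Tree: B1–B2, B2–B3, B1–B4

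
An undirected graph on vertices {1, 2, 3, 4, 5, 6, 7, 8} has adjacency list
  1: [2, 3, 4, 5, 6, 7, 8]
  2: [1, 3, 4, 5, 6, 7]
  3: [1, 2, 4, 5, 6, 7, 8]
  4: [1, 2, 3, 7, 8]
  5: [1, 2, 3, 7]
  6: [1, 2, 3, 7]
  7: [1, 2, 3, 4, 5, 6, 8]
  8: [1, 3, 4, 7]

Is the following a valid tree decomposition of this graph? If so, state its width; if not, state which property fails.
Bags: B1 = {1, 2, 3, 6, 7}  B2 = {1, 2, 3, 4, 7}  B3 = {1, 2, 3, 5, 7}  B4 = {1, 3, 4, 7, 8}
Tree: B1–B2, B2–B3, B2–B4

Yes; width 4.

Every vertex of G appears in some bag (union = {1, 2, 3, 4, 5, 6, 7, 8}); every edge is covered by a bag; and for each vertex v the set of bags containing v is connected in the bag tree. The decomposition is therefore valid. The largest bag has 5 vertices, so the width is 4.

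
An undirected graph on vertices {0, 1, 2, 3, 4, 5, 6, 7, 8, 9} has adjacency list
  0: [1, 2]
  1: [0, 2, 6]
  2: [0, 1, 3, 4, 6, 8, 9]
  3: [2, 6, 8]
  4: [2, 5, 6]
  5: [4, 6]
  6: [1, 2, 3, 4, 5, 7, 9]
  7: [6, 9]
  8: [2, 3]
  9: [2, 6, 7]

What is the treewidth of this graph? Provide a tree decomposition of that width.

Every bag has size at most 3, so the width is 3 − 1 = 2 and tw(G) ≤ 2. Conversely, {0, 1, 2} is a clique of size 3, and the vertices of any clique must share a bag in every tree decomposition; so some bag has ≥ 3 vertices and tw(G) ≥ 2. Hence tw(G) = 2 exactly.

Treewidth 2.
Bags: B1 = {2, 3, 8}  B2 = {2, 3, 6}  B3 = {2, 6, 9}  B4 = {2, 4, 6}  B5 = {4, 5, 6}  B6 = {1, 2, 6}  B7 = {6, 7, 9}  B8 = {0, 1, 2}
Tree: B1–B2, B2–B3, B2–B4, B4–B5, B4–B6, B3–B7, B6–B8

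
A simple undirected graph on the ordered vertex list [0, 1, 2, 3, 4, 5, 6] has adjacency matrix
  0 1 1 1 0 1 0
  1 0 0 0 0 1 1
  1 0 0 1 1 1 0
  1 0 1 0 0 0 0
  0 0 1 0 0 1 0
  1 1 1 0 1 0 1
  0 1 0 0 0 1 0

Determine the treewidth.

A width-2 tree decomposition is:
Bags: B1 = {0, 2, 3}  B2 = {0, 2, 5}  B3 = {2, 4, 5}  B4 = {0, 1, 5}  B5 = {1, 5, 6}
Tree: B1–B2, B2–B3, B2–B4, B4–B5
Each bag holds 3 vertices, so the decomposition has width 2, which upper-bounds the treewidth. On the other hand G contains the 3-clique {0, 2, 3}. A clique must lie in a single bag of any decomposition, so no decomposition can have width below 2. Combining the bounds, tw(G) = 2.

2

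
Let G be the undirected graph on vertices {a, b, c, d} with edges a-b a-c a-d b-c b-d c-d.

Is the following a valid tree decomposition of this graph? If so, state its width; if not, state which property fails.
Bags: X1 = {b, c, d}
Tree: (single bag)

No — vertex a appears in no bag.

A tree decomposition must satisfy three properties: every vertex lies in some bag; for every edge, both endpoints lie together in some bag; and for every vertex, the bags containing it form a connected subtree. Here vertex a appears in no bag, so the decomposition is invalid.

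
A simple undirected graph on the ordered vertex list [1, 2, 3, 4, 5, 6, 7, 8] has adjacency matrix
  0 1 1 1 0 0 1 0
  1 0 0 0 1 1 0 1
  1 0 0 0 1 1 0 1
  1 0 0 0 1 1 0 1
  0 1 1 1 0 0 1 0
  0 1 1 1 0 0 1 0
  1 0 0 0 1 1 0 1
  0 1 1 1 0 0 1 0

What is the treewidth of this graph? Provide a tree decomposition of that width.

Each bag holds 5 vertices, so the decomposition has width 4, which upper-bounds the treewidth. For the lower bound: the 5 vertex sets {1,2}, {6,7}, {3,8}, {5}, {4} are disjoint, each induces a connected subgraph, and every pair is joined by at least one edge of G. Contracting each set to a single vertex therefore yields K_{5} as a minor, and since treewidth is minor-monotone, tw(G) ≥ tw(K_{5}) = 4. Therefore the treewidth is 4.

Treewidth 4.
One such decomposition:
Bags: B1 = {1, 2, 5, 6, 8}  B2 = {1, 5, 6, 7, 8}  B3 = {1, 3, 5, 6, 8}  B4 = {1, 4, 5, 6, 8}
Tree: B1–B2, B2–B3, B3–B4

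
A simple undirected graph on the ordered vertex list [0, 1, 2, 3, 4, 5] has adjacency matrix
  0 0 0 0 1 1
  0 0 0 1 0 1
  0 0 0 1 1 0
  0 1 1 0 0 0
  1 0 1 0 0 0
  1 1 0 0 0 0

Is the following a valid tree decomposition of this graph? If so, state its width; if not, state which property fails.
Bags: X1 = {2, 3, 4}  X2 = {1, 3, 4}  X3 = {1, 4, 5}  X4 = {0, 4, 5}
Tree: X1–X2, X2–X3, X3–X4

Checking the three conditions: (i) the bags cover all of {0, 1, 2, 3, 4, 5}; (ii) for each edge, some bag contains both endpoints; (iii) the bags containing any fixed vertex form a subtree. All hold, so the decomposition is valid with width 3 − 1 = 2.

Yes; width 2.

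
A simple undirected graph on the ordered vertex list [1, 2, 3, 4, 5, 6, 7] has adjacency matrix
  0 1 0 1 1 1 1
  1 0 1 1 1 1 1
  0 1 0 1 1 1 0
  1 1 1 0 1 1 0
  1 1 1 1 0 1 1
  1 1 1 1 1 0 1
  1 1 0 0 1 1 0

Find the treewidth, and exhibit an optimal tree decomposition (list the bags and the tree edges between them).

Treewidth 4.
Bags: B1 = {1, 2, 4, 5, 6}  B2 = {1, 2, 5, 6, 7}  B3 = {2, 3, 4, 5, 6}
Tree: B1–B2, B1–B3

The largest bag has 5 vertices, giving width 4; this decomposition certifies tw(G) ≤ 4. On the other hand G contains the 5-clique {1, 2, 4, 5, 6}. A clique must lie in a single bag of any decomposition, so no decomposition can have width below 4. Therefore the treewidth is 4.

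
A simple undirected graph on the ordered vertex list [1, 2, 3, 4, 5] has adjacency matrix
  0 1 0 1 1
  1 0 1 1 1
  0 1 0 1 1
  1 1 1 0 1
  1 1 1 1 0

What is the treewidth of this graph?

A width-3 tree decomposition is:
Bags: B1 = {2, 3, 4, 5}  B2 = {1, 2, 4, 5}
Tree: B1–B2
Every bag has size at most 4, so the width is 4 − 1 = 3 and tw(G) ≤ 3. For the lower bound, the 4 vertices {1, 2, 4, 5} are pairwise adjacent, and any tree decomposition puts a clique entirely inside one bag — forcing width ≥ 3. The upper and lower bounds meet at 3, so that is the treewidth.

3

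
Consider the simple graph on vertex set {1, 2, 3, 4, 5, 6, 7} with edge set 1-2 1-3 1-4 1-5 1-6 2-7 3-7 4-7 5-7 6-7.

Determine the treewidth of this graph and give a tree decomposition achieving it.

Every bag has size at most 3, so the width is 3 − 1 = 2 and tw(G) ≤ 2. For the lower bound, G contains the cycle 7–6–1–4–7, so G is not a forest; only forests have treewidth ≤ 1, hence tw(G) ≥ 2. The upper and lower bounds meet at 2, so that is the treewidth.

Treewidth 2.
One optimal decomposition is:
Bags: B1 = {1, 6, 7}  B2 = {1, 4, 7}  B3 = {1, 2, 7}  B4 = {1, 5, 7}  B5 = {1, 3, 7}
Tree: B1–B2, B2–B3, B3–B4, B4–B5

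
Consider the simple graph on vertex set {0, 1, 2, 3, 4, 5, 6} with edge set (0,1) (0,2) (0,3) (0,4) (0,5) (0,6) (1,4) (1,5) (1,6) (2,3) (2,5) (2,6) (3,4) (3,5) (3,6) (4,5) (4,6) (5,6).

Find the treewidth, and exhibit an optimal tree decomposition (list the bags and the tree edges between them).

Treewidth 4.
One such decomposition:
Bags: B1 = {0, 3, 4, 5, 6}  B2 = {0, 1, 4, 5, 6}  B3 = {0, 2, 3, 5, 6}
Tree: B1–B2, B1–B3

The largest bag has 5 vertices, giving width 4; this decomposition certifies tw(G) ≤ 4. For the lower bound, the 5 vertices {0, 1, 4, 5, 6} are pairwise adjacent, and any tree decomposition puts a clique entirely inside one bag — forcing width ≥ 4. The upper and lower bounds meet at 4, so that is the treewidth.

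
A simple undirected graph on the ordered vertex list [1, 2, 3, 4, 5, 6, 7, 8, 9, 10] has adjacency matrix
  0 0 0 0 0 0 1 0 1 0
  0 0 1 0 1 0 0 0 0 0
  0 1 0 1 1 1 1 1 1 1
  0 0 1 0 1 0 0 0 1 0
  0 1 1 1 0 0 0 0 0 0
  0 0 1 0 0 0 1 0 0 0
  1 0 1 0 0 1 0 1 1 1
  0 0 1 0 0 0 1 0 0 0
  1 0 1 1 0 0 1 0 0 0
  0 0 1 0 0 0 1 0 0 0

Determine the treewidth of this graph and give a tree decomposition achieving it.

The largest bag has 3 vertices, giving width 2; this decomposition certifies tw(G) ≤ 2. On the other hand G contains the 3-clique {1, 7, 9}. A clique must lie in a single bag of any decomposition, so no decomposition can have width below 2. The upper and lower bounds meet at 2, so that is the treewidth.

Treewidth 2.
One such decomposition:
Bags: B1 = {3, 7, 9}  B2 = {3, 4, 9}  B3 = {3, 7, 10}  B4 = {3, 6, 7}  B5 = {3, 4, 5}  B6 = {1, 7, 9}  B7 = {2, 3, 5}  B8 = {3, 7, 8}
Tree: B1–B2, B1–B3, B1–B4, B2–B5, B1–B6, B5–B7, B1–B8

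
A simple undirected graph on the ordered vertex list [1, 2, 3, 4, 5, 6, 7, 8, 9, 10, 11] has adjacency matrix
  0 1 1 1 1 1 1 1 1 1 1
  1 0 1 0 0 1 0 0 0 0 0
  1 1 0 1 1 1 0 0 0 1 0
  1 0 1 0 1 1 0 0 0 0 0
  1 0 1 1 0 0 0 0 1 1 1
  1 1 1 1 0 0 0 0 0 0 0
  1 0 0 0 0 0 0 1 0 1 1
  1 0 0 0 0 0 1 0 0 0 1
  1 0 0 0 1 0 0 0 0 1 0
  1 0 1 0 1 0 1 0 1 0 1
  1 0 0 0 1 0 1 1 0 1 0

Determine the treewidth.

3

A width-3 tree decomposition is:
Bags: B1 = {1, 3, 5, 10}  B2 = {1, 3, 4, 5}  B3 = {1, 3, 4, 6}  B4 = {1, 5, 10, 11}  B5 = {1, 5, 9, 10}  B6 = {1, 7, 10, 11}  B7 = {1, 2, 3, 6}  B8 = {1, 7, 8, 11}
Tree: B1–B2, B2–B3, B1–B4, B1–B5, B4–B6, B3–B7, B6–B8
The largest bag has 4 vertices, giving width 3; this decomposition certifies tw(G) ≤ 3. On the other hand G contains the 4-clique {1, 2, 3, 6}. A clique must lie in a single bag of any decomposition, so no decomposition can have width below 3. Combining the bounds, tw(G) = 3.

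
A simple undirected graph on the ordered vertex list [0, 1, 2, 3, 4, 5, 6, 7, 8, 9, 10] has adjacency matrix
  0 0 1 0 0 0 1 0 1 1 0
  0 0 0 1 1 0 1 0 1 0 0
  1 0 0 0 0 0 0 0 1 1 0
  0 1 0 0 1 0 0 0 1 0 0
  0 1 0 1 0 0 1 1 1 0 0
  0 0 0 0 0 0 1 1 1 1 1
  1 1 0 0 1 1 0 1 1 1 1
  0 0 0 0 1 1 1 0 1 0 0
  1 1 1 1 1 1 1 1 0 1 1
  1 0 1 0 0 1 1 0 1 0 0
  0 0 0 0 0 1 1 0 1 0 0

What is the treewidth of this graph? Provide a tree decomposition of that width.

Treewidth 3.
One optimal decomposition is:
Bags: B1 = {5, 6, 8, 10}  B2 = {5, 6, 8, 9}  B3 = {0, 6, 8, 9}  B4 = {5, 6, 7, 8}  B5 = {0, 2, 8, 9}  B6 = {4, 6, 7, 8}  B7 = {1, 4, 6, 8}  B8 = {1, 3, 4, 8}
Tree: B1–B2, B2–B3, B2–B4, B3–B5, B4–B6, B6–B7, B7–B8

Each bag holds 4 vertices, so the decomposition has width 3, which upper-bounds the treewidth. On the other hand G contains the 4-clique {0, 2, 8, 9}. A clique must lie in a single bag of any decomposition, so no decomposition can have width below 3. Therefore the treewidth is 3.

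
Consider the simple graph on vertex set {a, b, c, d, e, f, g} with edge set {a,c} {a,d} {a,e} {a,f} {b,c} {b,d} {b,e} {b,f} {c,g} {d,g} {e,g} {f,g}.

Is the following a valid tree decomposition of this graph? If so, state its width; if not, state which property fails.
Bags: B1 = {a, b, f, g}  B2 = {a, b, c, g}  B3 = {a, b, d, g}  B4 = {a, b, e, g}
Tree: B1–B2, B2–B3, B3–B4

Yes; width 3.

Every vertex of G appears in some bag (union = {a, b, c, d, e, f, g}); every edge is covered by a bag; and for each vertex v the set of bags containing v is connected in the bag tree. The decomposition is therefore valid. The largest bag has 4 vertices, so the width is 3.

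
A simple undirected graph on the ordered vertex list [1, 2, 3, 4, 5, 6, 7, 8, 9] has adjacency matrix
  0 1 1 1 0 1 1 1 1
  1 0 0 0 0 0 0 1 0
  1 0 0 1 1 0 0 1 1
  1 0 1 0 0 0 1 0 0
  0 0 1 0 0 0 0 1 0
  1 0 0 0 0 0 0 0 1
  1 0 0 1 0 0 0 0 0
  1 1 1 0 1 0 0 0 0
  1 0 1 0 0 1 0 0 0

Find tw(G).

A width-2 tree decomposition is:
Bags: B1 = {1, 3, 8}  B2 = {1, 3, 9}  B3 = {1, 6, 9}  B4 = {1, 2, 8}  B5 = {3, 5, 8}  B6 = {1, 3, 4}  B7 = {1, 4, 7}
Tree: B1–B2, B2–B3, B1–B4, B1–B5, B1–B6, B6–B7
Every bag has size at most 3, so the width is 3 − 1 = 2 and tw(G) ≤ 2. On the other hand G contains the 3-clique {1, 2, 8}. A clique must lie in a single bag of any decomposition, so no decomposition can have width below 2. The upper and lower bounds meet at 2, so that is the treewidth.

2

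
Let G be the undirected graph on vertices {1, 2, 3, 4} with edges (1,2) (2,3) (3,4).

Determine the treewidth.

A width-1 tree decomposition is:
Bags: B1 = {2, 3}  B2 = {1, 2}  B3 = {3, 4}
Tree: B1–B2, B1–B3
Every bag has size at most 2, so the width is 2 − 1 = 1 and tw(G) ≤ 1. Since G has at least one edge (e.g. 3–2), it is not an edgeless graph, so tw(G) ≥ 1. Hence tw(G) = 1 exactly.

1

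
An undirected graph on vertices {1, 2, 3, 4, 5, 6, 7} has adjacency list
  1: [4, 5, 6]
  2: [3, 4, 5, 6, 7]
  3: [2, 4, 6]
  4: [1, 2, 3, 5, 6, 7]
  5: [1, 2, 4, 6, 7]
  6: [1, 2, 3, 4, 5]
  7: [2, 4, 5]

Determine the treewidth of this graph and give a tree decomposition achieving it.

Treewidth 3.
One optimal decomposition is:
Bags: B1 = {1, 4, 5, 6}  B2 = {2, 4, 5, 6}  B3 = {2, 4, 5, 7}  B4 = {2, 3, 4, 6}
Tree: B1–B2, B2–B3, B2–B4

Every bag has size at most 4, so the width is 4 − 1 = 3 and tw(G) ≤ 3. On the other hand G contains the 4-clique {1, 4, 5, 6}. A clique must lie in a single bag of any decomposition, so no decomposition can have width below 3. Combining the bounds, tw(G) = 3.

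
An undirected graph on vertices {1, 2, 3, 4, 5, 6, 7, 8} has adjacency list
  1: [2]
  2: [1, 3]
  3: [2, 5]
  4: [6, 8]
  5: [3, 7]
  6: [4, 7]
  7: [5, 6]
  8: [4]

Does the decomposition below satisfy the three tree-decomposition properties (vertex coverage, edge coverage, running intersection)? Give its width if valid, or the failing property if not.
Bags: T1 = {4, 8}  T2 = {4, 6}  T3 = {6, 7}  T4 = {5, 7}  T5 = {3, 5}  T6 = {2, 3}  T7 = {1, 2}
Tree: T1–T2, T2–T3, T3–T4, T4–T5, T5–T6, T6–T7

Checking the three conditions: (i) the bags cover all of {1, 2, 3, 4, 5, 6, 7, 8}; (ii) for each edge, some bag contains both endpoints; (iii) the bags containing any fixed vertex form a subtree. All hold, so the decomposition is valid with width 2 − 1 = 1.

Yes; width 1.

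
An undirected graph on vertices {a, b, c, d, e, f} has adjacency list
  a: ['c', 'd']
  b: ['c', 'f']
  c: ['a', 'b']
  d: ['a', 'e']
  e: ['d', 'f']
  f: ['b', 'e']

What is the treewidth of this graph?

2

A width-2 tree decomposition is:
Bags: B1 = {b, e, f}  B2 = {b, c, e}  B3 = {a, c, e}  B4 = {a, d, e}
Tree: B1–B2, B2–B3, B3–B4
Every bag has size at most 3, so the width is 3 − 1 = 2 and tw(G) ≤ 2. The edges e–f–b–c–a–d–e form a cycle, so G is not a tree and its treewidth is at least 2. Therefore the treewidth is 2.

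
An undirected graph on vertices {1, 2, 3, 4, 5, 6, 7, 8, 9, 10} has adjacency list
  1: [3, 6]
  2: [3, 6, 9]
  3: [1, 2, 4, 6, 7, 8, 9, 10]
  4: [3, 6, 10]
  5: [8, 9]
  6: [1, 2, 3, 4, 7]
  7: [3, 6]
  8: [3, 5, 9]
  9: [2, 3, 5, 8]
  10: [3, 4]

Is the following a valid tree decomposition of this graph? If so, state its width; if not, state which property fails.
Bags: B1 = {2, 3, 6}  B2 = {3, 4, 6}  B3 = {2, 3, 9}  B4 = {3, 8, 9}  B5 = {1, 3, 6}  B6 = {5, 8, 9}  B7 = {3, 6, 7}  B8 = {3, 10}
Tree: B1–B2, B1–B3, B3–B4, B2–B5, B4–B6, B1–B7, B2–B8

A tree decomposition must satisfy three properties: every vertex lies in some bag; for every edge, both endpoints lie together in some bag; and for every vertex, the bags containing it form a connected subtree. Here edge (4,10) lies in no bag, so the decomposition is invalid.

No — edge (4,10) lies in no bag.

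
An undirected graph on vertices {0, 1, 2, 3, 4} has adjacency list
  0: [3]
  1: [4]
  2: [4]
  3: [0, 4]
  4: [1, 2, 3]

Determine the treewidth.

A width-1 tree decomposition is:
Bags: B1 = {3, 4}  B2 = {0, 3}  B3 = {2, 4}  B4 = {1, 4}
Tree: B1–B2, B1–B3, B1–B4
Each bag holds 2 vertices, so the decomposition has width 1, which upper-bounds the treewidth. G has an edge, so its treewidth is at least 1. The upper and lower bounds meet at 1, so that is the treewidth.

1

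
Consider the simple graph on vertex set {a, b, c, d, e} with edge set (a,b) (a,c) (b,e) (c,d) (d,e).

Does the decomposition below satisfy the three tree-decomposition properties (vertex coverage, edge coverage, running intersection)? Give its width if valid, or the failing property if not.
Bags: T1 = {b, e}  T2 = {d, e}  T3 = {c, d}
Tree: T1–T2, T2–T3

A tree decomposition must satisfy three properties: every vertex lies in some bag; for every edge, both endpoints lie together in some bag; and for every vertex, the bags containing it form a connected subtree. Here vertex a appears in no bag, so the decomposition is invalid.

No — vertex a appears in no bag.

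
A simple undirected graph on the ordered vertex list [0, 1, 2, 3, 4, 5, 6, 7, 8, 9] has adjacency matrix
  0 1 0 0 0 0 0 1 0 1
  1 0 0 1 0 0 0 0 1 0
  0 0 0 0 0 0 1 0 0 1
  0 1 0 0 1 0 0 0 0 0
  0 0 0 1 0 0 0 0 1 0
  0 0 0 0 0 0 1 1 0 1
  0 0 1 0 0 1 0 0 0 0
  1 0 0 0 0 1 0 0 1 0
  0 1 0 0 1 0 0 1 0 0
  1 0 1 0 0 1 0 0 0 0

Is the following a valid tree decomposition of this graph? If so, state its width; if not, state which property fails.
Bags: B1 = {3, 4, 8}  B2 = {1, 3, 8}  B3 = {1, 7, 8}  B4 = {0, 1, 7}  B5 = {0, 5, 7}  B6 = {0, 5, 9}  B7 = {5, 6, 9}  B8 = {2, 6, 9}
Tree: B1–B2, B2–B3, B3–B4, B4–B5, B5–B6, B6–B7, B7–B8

Checking the three conditions: (i) the bags cover all of {0, 1, 2, 3, 4, 5, 6, 7, 8, 9}; (ii) for each edge, some bag contains both endpoints; (iii) the bags containing any fixed vertex form a subtree. All hold, so the decomposition is valid with width 3 − 1 = 2.

Yes; width 2.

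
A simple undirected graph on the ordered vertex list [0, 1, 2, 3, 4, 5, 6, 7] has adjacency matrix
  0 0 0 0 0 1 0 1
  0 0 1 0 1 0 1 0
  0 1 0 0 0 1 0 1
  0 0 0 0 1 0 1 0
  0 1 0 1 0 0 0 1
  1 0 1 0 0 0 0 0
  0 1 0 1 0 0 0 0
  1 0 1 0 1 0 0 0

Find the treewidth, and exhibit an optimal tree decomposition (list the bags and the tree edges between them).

Treewidth 2.
Bags: B1 = {0, 2, 5}  B2 = {0, 2, 7}  B3 = {1, 2, 7}  B4 = {1, 4, 7}  B5 = {1, 4, 6}  B6 = {3, 4, 6}
Tree: B1–B2, B2–B3, B3–B4, B4–B5, B5–B6

The largest bag has 3 vertices, giving width 2; this decomposition certifies tw(G) ≤ 2. For the lower bound, G contains the cycle 5–0–7–2–5, so G is not a forest; only forests have treewidth ≤ 1, hence tw(G) ≥ 2. Therefore the treewidth is 2.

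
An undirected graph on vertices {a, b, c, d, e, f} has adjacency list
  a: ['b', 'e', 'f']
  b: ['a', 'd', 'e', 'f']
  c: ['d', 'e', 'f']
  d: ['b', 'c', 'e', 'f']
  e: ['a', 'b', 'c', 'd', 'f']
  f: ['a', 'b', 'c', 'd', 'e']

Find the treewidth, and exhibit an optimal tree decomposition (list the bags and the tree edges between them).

The largest bag has 4 vertices, giving width 3; this decomposition certifies tw(G) ≤ 3. On the other hand G contains the 4-clique {c, d, e, f}. A clique must lie in a single bag of any decomposition, so no decomposition can have width below 3. Therefore the treewidth is 3.

Treewidth 3.
One such decomposition:
Bags: B1 = {b, d, e, f}  B2 = {a, b, e, f}  B3 = {c, d, e, f}
Tree: B1–B2, B1–B3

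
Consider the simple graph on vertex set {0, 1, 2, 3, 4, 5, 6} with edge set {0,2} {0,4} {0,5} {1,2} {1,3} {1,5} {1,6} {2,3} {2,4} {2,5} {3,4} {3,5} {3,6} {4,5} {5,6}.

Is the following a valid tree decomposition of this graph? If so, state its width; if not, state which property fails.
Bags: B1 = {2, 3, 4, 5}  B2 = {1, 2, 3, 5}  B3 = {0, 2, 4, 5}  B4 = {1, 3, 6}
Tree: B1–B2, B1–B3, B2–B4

No — edge (5,6) lies in no bag.

A tree decomposition must satisfy three properties: every vertex lies in some bag; for every edge, both endpoints lie together in some bag; and for every vertex, the bags containing it form a connected subtree. Here edge (5,6) lies in no bag, so the decomposition is invalid.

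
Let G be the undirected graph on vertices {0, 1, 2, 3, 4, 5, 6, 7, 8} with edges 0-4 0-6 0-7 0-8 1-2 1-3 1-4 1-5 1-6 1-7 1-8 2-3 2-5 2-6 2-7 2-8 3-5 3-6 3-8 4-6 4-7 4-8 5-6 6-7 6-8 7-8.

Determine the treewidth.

A width-4 tree decomposition is:
Bags: B1 = {1, 2, 3, 6, 8}  B2 = {1, 2, 6, 7, 8}  B3 = {1, 4, 6, 7, 8}  B4 = {1, 2, 3, 5, 6}  B5 = {0, 4, 6, 7, 8}
Tree: B1–B2, B2–B3, B1–B4, B3–B5
Each bag holds 5 vertices, so the decomposition has width 4, which upper-bounds the treewidth. On the other hand G contains the 5-clique {0, 4, 6, 7, 8}. A clique must lie in a single bag of any decomposition, so no decomposition can have width below 4. The upper and lower bounds meet at 4, so that is the treewidth.

4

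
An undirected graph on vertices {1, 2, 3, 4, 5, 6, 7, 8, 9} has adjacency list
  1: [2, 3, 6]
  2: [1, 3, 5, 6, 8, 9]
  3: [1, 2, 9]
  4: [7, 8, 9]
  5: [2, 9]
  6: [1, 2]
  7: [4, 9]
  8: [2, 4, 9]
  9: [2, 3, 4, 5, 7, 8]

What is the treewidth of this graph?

A width-2 tree decomposition is:
Bags: B1 = {2, 3, 9}  B2 = {2, 8, 9}  B3 = {4, 8, 9}  B4 = {1, 2, 3}  B5 = {2, 5, 9}  B6 = {1, 2, 6}  B7 = {4, 7, 9}
Tree: B1–B2, B2–B3, B1–B4, B2–B5, B4–B6, B3–B7
Every bag has size at most 3, so the width is 3 − 1 = 2 and tw(G) ≤ 2. For the lower bound, the 3 vertices {1, 2, 3} are pairwise adjacent, and any tree decomposition puts a clique entirely inside one bag — forcing width ≥ 2. Therefore the treewidth is 2.

2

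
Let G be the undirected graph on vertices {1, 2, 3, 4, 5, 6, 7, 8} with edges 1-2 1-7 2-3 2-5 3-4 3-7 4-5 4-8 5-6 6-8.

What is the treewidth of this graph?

A width-2 tree decomposition is:
Bags: B1 = {5, 6, 8}  B2 = {4, 5, 8}  B3 = {2, 4, 5}  B4 = {2, 3, 4}  B5 = {1, 2, 3}  B6 = {1, 3, 7}
Tree: B1–B2, B2–B3, B3–B4, B4–B5, B5–B6
Each bag holds 3 vertices, so the decomposition has width 2, which upper-bounds the treewidth. For the lower bound, G contains the cycle 6–8–4–5–6, so G is not a forest; only forests have treewidth ≤ 1, hence tw(G) ≥ 2. Therefore the treewidth is 2.

2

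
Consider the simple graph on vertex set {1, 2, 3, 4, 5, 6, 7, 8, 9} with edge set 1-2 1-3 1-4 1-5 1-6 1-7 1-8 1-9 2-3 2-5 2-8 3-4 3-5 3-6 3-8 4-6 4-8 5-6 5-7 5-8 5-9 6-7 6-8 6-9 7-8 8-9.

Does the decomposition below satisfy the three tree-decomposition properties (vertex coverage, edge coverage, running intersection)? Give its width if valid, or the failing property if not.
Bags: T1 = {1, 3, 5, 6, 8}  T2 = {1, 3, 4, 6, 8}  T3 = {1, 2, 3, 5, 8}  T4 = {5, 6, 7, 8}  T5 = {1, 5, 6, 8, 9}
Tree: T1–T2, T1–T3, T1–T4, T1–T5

A tree decomposition must satisfy three properties: every vertex lies in some bag; for every edge, both endpoints lie together in some bag; and for every vertex, the bags containing it form a connected subtree. Here edge (1,7) lies in no bag, so the decomposition is invalid.

No — edge (1,7) lies in no bag.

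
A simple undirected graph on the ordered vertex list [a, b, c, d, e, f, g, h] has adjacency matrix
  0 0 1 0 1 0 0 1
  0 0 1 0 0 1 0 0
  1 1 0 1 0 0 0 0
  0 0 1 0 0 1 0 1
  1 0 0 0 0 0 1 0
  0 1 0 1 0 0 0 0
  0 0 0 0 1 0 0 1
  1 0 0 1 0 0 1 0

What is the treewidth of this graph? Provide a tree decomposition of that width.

Treewidth 2.
Bags: B1 = {b, d, f}  B2 = {b, c, d}  B3 = {c, d, h}  B4 = {a, c, h}  B5 = {a, g, h}  B6 = {a, e, g}
Tree: B1–B2, B2–B3, B3–B4, B4–B5, B5–B6

Every bag has size at most 3, so the width is 3 − 1 = 2 and tw(G) ≤ 2. The edges f–b–c–d–f form a cycle, so G is not a tree and its treewidth is at least 2. Combining the bounds, tw(G) = 2.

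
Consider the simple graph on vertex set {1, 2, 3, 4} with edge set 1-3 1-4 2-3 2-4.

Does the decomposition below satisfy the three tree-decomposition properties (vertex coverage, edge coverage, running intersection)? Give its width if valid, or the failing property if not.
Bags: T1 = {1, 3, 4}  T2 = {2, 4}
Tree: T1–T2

A tree decomposition must satisfy three properties: every vertex lies in some bag; for every edge, both endpoints lie together in some bag; and for every vertex, the bags containing it form a connected subtree. Here edge (3,2) lies in no bag, so the decomposition is invalid.

No — edge (3,2) lies in no bag.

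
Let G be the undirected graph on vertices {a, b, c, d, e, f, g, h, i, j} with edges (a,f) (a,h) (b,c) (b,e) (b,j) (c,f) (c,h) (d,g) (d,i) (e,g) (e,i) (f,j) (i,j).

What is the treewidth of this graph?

2

A width-2 tree decomposition is:
Bags: B1 = {a, f, h}  B2 = {c, f, h}  B3 = {c, f, j}  B4 = {b, c, j}  B5 = {b, i, j}  B6 = {b, e, i}  B7 = {d, e, i}  B8 = {d, e, g}
Tree: B1–B2, B2–B3, B3–B4, B4–B5, B5–B6, B6–B7, B7–B8
Each bag holds 3 vertices, so the decomposition has width 2, which upper-bounds the treewidth. Since a–h–c–f–a is a cycle in G, G is not acyclic. Forests are exactly the graphs of treewidth ≤ 1, so tw(G) ≥ 2. The upper and lower bounds meet at 2, so that is the treewidth.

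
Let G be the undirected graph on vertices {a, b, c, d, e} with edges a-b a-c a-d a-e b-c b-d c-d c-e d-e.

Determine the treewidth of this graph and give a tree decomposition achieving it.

Every bag has size at most 4, so the width is 4 − 1 = 3 and tw(G) ≤ 3. On the other hand G contains the 4-clique {a, c, d, e}. A clique must lie in a single bag of any decomposition, so no decomposition can have width below 3. Combining the bounds, tw(G) = 3.

Treewidth 3.
One such decomposition:
Bags: B1 = {a, b, c, d}  B2 = {a, c, d, e}
Tree: B1–B2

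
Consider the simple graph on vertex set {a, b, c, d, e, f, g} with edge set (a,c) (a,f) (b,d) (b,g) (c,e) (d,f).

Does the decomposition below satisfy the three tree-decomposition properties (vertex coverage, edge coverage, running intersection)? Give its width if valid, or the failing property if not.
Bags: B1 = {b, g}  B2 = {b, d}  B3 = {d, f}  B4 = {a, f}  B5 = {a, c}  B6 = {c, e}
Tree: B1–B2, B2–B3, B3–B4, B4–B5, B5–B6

Vertex coverage: the bags together contain {a, b, c, d, e, f, g}, the full vertex set. Edge coverage: each edge of G has both endpoints in at least one bag. Running intersection: for every vertex, the bags containing it form a connected subtree. All three properties hold, so this is a valid tree decomposition of width max|bag| − 1 = 1, and hence tw(G) ≤ 1.

Yes; width 1.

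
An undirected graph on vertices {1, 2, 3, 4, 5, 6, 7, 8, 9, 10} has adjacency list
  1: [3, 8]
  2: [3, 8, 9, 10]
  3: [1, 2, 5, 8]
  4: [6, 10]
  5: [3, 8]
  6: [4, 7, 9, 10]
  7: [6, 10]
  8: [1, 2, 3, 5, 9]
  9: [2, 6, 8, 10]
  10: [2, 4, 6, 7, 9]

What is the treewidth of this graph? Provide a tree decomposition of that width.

Each bag holds 3 vertices, so the decomposition has width 2, which upper-bounds the treewidth. On the other hand G contains the 3-clique {4, 6, 10}. A clique must lie in a single bag of any decomposition, so no decomposition can have width below 2. Hence tw(G) = 2 exactly.

Treewidth 2.
One optimal decomposition is:
Bags: B1 = {2, 8, 9}  B2 = {2, 3, 8}  B3 = {2, 9, 10}  B4 = {6, 9, 10}  B5 = {6, 7, 10}  B6 = {4, 6, 10}  B7 = {3, 5, 8}  B8 = {1, 3, 8}
Tree: B1–B2, B1–B3, B3–B4, B4–B5, B5–B6, B2–B7, B2–B8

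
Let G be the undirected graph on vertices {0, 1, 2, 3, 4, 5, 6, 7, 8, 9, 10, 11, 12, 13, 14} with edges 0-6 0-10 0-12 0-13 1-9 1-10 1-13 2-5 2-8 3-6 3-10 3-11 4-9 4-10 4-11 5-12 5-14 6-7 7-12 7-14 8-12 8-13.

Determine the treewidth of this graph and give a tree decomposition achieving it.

The largest bag has 4 vertices, giving width 3; this decomposition certifies tw(G) ≤ 3. For the lower bound: the 4 vertex sets {2,5,14}, {7}, {12}, {0,6,8,13} are disjoint, each induces a connected subgraph, and every pair is joined by at least one edge of G. Contracting each set to a single vertex therefore yields K_{4} as a minor, and since treewidth is minor-monotone, tw(G) ≥ tw(K_{4}) = 3. Hence tw(G) = 3 exactly.

Treewidth 3.
One optimal decomposition is:
Bags: B1 = {2, 5, 7, 14}  B2 = {2, 5, 7, 12}  B3 = {2, 7, 8, 12}  B4 = {6, 7, 8, 12}  B5 = {0, 6, 8, 12}  B6 = {0, 6, 8, 13}  B7 = {0, 3, 6, 13}  B8 = {0, 3, 10, 13}  B9 = {1, 3, 10, 13}  B10 = {1, 3, 10, 11}  B11 = {1, 4, 10, 11}  B12 = {1, 4, 9, 11}
Tree: B1–B2, B2–B3, B3–B4, B4–B5, B5–B6, B6–B7, B7–B8, B8–B9, B9–B10, B10–B11, B11–B12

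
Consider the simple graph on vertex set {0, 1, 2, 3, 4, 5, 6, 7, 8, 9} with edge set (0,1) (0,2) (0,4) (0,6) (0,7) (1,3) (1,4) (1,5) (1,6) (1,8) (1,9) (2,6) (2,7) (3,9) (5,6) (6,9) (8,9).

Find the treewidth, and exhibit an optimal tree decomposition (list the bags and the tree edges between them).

Every bag has size at most 3, so the width is 3 − 1 = 2 and tw(G) ≤ 2. Conversely, {1, 8, 9} is a clique of size 3, and the vertices of any clique must share a bag in every tree decomposition; so some bag has ≥ 3 vertices and tw(G) ≥ 2. Combining the bounds, tw(G) = 2.

Treewidth 2.
One optimal decomposition is:
Bags: B1 = {0, 2, 6}  B2 = {0, 1, 6}  B3 = {1, 6, 9}  B4 = {1, 8, 9}  B5 = {0, 2, 7}  B6 = {0, 1, 4}  B7 = {1, 5, 6}  B8 = {1, 3, 9}
Tree: B1–B2, B2–B3, B3–B4, B1–B5, B2–B6, B2–B7, B4–B8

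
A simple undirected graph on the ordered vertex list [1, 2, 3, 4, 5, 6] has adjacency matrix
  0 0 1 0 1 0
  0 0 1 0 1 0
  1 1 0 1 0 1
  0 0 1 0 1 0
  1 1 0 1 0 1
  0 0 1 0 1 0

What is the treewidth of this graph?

2

A width-2 tree decomposition is:
Bags: B1 = {1, 3, 5}  B2 = {3, 4, 5}  B3 = {3, 5, 6}  B4 = {2, 3, 5}
Tree: B1–B2, B2–B3, B3–B4
Each bag holds 3 vertices, so the decomposition has width 2, which upper-bounds the treewidth. The edges 5–1–3–4–5 form a cycle, so G is not a tree and its treewidth is at least 2. The upper and lower bounds meet at 2, so that is the treewidth.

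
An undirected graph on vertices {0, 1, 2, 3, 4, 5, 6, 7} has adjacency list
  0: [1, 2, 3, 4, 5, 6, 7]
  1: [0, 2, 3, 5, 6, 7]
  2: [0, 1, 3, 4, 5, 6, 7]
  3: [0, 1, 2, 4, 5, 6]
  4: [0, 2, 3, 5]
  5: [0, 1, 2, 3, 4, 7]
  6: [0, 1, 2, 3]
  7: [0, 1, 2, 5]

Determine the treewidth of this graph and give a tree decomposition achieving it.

Treewidth 4.
One such decomposition:
Bags: B1 = {0, 1, 2, 3, 5}  B2 = {0, 1, 2, 3, 6}  B3 = {0, 1, 2, 5, 7}  B4 = {0, 2, 3, 4, 5}
Tree: B1–B2, B1–B3, B1–B4

The largest bag has 5 vertices, giving width 4; this decomposition certifies tw(G) ≤ 4. Conversely, {0, 1, 2, 3, 5} is a clique of size 5, and the vertices of any clique must share a bag in every tree decomposition; so some bag has ≥ 5 vertices and tw(G) ≥ 4. The upper and lower bounds meet at 4, so that is the treewidth.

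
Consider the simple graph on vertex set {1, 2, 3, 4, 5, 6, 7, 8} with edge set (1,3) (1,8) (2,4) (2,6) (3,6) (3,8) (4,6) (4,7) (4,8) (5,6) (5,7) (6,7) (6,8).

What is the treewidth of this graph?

A width-2 tree decomposition is:
Bags: B1 = {4, 6, 8}  B2 = {4, 6, 7}  B3 = {5, 6, 7}  B4 = {3, 6, 8}  B5 = {1, 3, 8}  B6 = {2, 4, 6}
Tree: B1–B2, B2–B3, B1–B4, B4–B5, B2–B6
Each bag holds 3 vertices, so the decomposition has width 2, which upper-bounds the treewidth. On the other hand G contains the 3-clique {1, 3, 8}. A clique must lie in a single bag of any decomposition, so no decomposition can have width below 2. Hence tw(G) = 2 exactly.

2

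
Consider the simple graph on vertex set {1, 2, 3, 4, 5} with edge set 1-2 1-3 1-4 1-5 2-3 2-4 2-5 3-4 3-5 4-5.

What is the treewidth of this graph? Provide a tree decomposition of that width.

Treewidth 4.
One optimal decomposition is:
Bags: B1 = {1, 2, 3, 4, 5}
Tree: (single bag)

With just one bag of size 5, the width is 5 − 1 = 4, so tw(G) ≤ 4. For the lower bound, the 5 vertices {1, 2, 3, 4, 5} are pairwise adjacent, and any tree decomposition puts a clique entirely inside one bag — forcing width ≥ 4. Combining the bounds, tw(G) = 4.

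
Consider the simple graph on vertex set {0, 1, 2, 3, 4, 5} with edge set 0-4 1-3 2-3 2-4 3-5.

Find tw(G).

A width-1 tree decomposition is:
Bags: B1 = {1, 3}  B2 = {2, 3}  B3 = {2, 4}  B4 = {0, 4}  B5 = {3, 5}
Tree: B1–B2, B2–B3, B3–B4, B2–B5
The largest bag has 2 vertices, giving width 1; this decomposition certifies tw(G) ≤ 1. Any graph with an edge has treewidth ≥ 1, and G has the edge 3–1. Therefore the treewidth is 1.

1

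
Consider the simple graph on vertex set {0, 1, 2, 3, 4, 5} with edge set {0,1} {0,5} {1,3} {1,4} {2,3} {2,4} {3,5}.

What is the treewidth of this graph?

2

A width-2 tree decomposition is:
Bags: B1 = {2, 3, 4}  B2 = {1, 3, 4}  B3 = {1, 3, 5}  B4 = {0, 1, 5}
Tree: B1–B2, B2–B3, B3–B4
The largest bag has 3 vertices, giving width 2; this decomposition certifies tw(G) ≤ 2. Since 2–4–1–3–2 is a cycle in G, G is not acyclic. Forests are exactly the graphs of treewidth ≤ 1, so tw(G) ≥ 2. Hence tw(G) = 2 exactly.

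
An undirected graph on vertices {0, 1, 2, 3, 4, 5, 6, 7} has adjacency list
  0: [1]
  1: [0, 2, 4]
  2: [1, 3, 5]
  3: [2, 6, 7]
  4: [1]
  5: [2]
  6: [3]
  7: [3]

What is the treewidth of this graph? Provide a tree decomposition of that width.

Treewidth 1.
Bags: B1 = {1, 2}  B2 = {2, 3}  B3 = {1, 4}  B4 = {3, 6}  B5 = {3, 7}  B6 = {0, 1}  B7 = {2, 5}
Tree: B1–B2, B1–B3, B2–B4, B2–B5, B3–B6, B2–B7

Every bag has size at most 2, so the width is 2 − 1 = 1 and tw(G) ≤ 1. Since G has at least one edge (e.g. 1–2), it is not an edgeless graph, so tw(G) ≥ 1. Combining the bounds, tw(G) = 1.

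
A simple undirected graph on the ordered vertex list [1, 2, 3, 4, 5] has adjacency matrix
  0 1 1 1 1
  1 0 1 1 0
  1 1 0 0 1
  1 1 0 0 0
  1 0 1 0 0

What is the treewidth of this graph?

2

A width-2 tree decomposition is:
Bags: B1 = {1, 2, 4}  B2 = {1, 2, 3}  B3 = {1, 3, 5}
Tree: B1–B2, B2–B3
Each bag holds 3 vertices, so the decomposition has width 2, which upper-bounds the treewidth. Conversely, {1, 2, 3} is a clique of size 3, and the vertices of any clique must share a bag in every tree decomposition; so some bag has ≥ 3 vertices and tw(G) ≥ 2. Hence tw(G) = 2 exactly.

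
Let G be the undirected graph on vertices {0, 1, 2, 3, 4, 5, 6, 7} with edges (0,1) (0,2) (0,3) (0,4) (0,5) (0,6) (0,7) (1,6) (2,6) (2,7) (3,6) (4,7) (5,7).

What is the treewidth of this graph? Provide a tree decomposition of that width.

Treewidth 2.
Bags: B1 = {0, 2, 6}  B2 = {0, 2, 7}  B3 = {0, 1, 6}  B4 = {0, 3, 6}  B5 = {0, 5, 7}  B6 = {0, 4, 7}
Tree: B1–B2, B1–B3, B1–B4, B2–B5, B5–B6

The largest bag has 3 vertices, giving width 2; this decomposition certifies tw(G) ≤ 2. For the lower bound, the 3 vertices {0, 4, 7} are pairwise adjacent, and any tree decomposition puts a clique entirely inside one bag — forcing width ≥ 2. Hence tw(G) = 2 exactly.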